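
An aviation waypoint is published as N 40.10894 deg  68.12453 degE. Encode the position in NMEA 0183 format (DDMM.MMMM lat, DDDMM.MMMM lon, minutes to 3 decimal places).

Latitude: minutes = (40.108940 − 40) × 60 = 6.53640
Lon: fractional part 0.124530 → 7.47180 minutes

4006.536,N / 06807.472,E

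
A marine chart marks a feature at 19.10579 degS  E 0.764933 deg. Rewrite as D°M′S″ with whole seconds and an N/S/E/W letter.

19°06′21″ S, 0°45′54″ E

Latitude: 0.105790° → 6.34740′; 0.34740 × 60 = 20.84″
Longitude: 0.764933° → 45.89598′; 0.89598 × 60 = 53.76″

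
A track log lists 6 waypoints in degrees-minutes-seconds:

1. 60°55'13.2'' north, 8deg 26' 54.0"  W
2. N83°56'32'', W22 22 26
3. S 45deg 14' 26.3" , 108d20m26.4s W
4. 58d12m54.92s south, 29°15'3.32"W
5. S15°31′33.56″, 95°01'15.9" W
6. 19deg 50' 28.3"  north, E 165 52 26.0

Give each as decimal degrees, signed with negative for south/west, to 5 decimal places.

1. 60.92033, -8.44833
2. 83.94222, -22.37389
3. -45.24064, -108.34067
4. -58.21526, -29.25092
5. -15.52599, -95.02108
6. 19.84119, 165.87389

Point 1:
  φ: 60 + 55/60 + 13.2/3600 = 60.920333
  N → positive
  Longitude: 8 + 26/60 + 54/3600 = 8.448333
  W ⇒ negate
Point 2:
  Latitude: 83° + 56/60 + 32/3600 = 83 + 0.933333 + 0.008889 = 83.942222
  N → positive
  λ: 22 + 22/60 + 26/3600 = 22.373889
  W → negative
Point 3:
  Latitude: 14′ + 26.3″ = 14.43833′; 45 + 14.43833/60 = 45.240639
  S → negative
  Longitude: 108° + 20/60 + 26.4/3600 = 108 + 0.333333 + 0.007333 = 108.340667
  W → negative
Point 4:
  φ: 58° + 12/60 + 54.92/3600 = 58 + 0.200000 + 0.015256 = 58.215256
  S ⇒ negate
  λ: 29° + 15/60 + 3.32/3600 = 29 + 0.250000 + 0.000922 = 29.250922
  W ⇒ negate
Point 5:
  φ: 31′ + 33.56″ = 31.55933′; 15 + 31.55933/60 = 15.525989
  S → negative
  Lon: 1′ + 15.9″ = 1.26500′; 95 + 1.26500/60 = 95.021083
  W ⇒ negate
Point 6:
  Latitude: 19° + 50/60 + 28.3/3600 = 19 + 0.833333 + 0.007861 = 19.841194
  N → positive
  Longitude: 165° + 52/60 + 26/3600 = 165 + 0.866667 + 0.007222 = 165.873889
  E → positive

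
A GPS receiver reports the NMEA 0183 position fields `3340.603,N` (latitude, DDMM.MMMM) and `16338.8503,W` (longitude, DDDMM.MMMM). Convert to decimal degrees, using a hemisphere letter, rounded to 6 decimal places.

33.676717° N, 163.647505° W

φ: split at 2 digits → 33° and 40.603′; 33 + 40.603/60 = 33.6767167
λ: degrees = first 3 digits = 163, minutes = 38.8503; 163 + 38.8503/60 = 163.6475050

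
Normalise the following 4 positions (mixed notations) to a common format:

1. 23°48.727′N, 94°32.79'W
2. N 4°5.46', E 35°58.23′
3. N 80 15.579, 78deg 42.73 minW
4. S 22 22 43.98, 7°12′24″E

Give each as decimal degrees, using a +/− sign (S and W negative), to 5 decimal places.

1. 23.81212, -94.54650
2. 4.09100, 35.97050
3. 80.25965, -78.71217
4. -22.37888, 7.20667

Point 1:
  Lat: 48.727′ = 0.812117°; total 23.812117
  N → positive
  Longitude: 94 + 32.79/60 = 94.546500
  W ⇒ negate
Point 2:
  φ: 4 + 5.46/60 = 4.091000
  N → positive
  Longitude: 58.23′ = 0.970500°; total 35.970500
  E → positive
Point 3:
  φ: 15.579′ = 0.259650°; total 80.259650
  N → positive
  Longitude: 42.73′ = 0.712167°; total 78.712167
  W → negative
Point 4:
  Latitude: 22 + 22/60 + 43.98/3600 = 22.378883
  S ⇒ negate
  Lon: 7 + 12/60 + 24/3600 = 7.206667
  E → positive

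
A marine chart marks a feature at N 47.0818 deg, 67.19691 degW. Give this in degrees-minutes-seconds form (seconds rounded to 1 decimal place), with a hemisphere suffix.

φ: 0.081800 × 60 = 4.90800′ → 4′, remainder × 60 = 54.480″
Longitude: whole degrees 67; 11.81460′ → 11′ and 48.876″

47°04′54.5″ N, 67°11′48.9″ W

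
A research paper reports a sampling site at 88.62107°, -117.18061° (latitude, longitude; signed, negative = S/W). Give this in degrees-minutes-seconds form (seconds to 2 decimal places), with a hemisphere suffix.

88°37′15.85″ N, 117°10′50.20″ W

Latitude: 0.621070 × 60 = 37.26420′ → 37′, remainder × 60 = 15.8520″
Longitude is negative → W; |value| = 117.180610
Lon: 0.180610° → 10.83660′; 0.83660 × 60 = 50.1960″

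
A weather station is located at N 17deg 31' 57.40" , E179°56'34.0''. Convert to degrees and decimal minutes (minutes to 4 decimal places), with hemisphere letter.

17° 31.9567′ N, 179° 56.5667′ E

φ: 31 + 57.4/60 = 31.956667′
Longitude: 56 + 34/60 = 56.566667′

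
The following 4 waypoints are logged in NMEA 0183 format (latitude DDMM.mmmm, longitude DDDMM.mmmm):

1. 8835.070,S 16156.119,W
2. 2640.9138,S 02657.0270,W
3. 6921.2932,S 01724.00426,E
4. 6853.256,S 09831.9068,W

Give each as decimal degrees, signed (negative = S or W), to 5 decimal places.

1. -88.58450, -161.93532
2. -26.68190, -26.95045
3. -69.35489, 17.40007
4. -68.88760, -98.53178

Point 1:
  Latitude: degrees = first 2 digits = 88, minutes = 35.07; 88 + 35.07/60 = 88.584500
  S ⇒ negate
  λ: split at 3 digits → 161° and 56.119′; 161 + 56.119/60 = 161.935317
  hemisphere W, so the sign is −
Point 2:
  Latitude: split at 2 digits → 26° and 40.9138′; 26 + 40.9138/60 = 26.681897
  hemisphere S, so the sign is −
  Longitude: degrees = first 3 digits = 26, minutes = 57.027; 26 + 57.027/60 = 26.950450
  hemisphere W, so the sign is −
Point 3:
  Latitude: split at 2 digits → 69° and 21.2932′; 69 + 21.2932/60 = 69.354887
  S → negative
  Lon: split at 3 digits → 017° and 24.00426′; 17 + 24.00426/60 = 17.400071
  E → positive
Point 4:
  Latitude: degrees = first 2 digits = 68, minutes = 53.256; 68 + 53.256/60 = 68.887600
  S ⇒ negate
  Lon: split at 3 digits → 098° and 31.9068′; 98 + 31.9068/60 = 98.531780
  W → negative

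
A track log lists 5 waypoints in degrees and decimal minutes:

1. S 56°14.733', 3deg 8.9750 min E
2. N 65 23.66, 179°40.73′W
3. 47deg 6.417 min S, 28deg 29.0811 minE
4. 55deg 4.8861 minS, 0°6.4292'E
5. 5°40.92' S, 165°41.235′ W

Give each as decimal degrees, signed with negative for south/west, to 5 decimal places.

1. -56.24555, 3.14958
2. 65.39433, -179.67883
3. -47.10695, 28.48469
4. -55.08144, 0.10715
5. -5.68200, -165.68725

Point 1:
  φ: 56 + 14.733/60 = 56.245550
  S ⇒ negate
  λ: 3 + 8.975/60 = 3.149583
  E ⇒ keep positive
Point 2:
  Lat: 23.66′ = 0.394333°; total 65.394333
  N → positive
  Longitude: 179 + 40.73/60 = 179.678833
  W ⇒ negate
Point 3:
  Latitude: 47 + 6.417/60 = 47.106950
  S → negative
  λ: 29.0811′ = 0.484685°; total 28.484685
  E ⇒ keep positive
Point 4:
  Lat: 55 + 4.8861/60 = 55.081435
  hemisphere S, so the sign is −
  λ: 0 + 6.4292/60 = 0.107153
  E ⇒ keep positive
Point 5:
  Latitude: 40.92′ = 0.682000°; total 5.682000
  S → negative
  Longitude: 165 + 41.235/60 = 165.687250
  hemisphere W, so the sign is −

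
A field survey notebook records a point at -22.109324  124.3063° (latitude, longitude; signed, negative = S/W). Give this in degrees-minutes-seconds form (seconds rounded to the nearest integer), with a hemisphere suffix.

22°06′34″ S, 124°18′23″ E

Latitude is negative → S; |value| = 22.109324
φ: whole degrees 22; 6.55944′ → 6′ and 33.57″
Lon: 0.306300° → 18.37800′; 0.37800 × 60 = 22.68″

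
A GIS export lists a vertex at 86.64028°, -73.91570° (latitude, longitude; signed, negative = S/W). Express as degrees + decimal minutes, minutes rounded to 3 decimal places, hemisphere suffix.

86° 38.417′ N, 73° 54.942′ W

Latitude: 86° + 0.640280 × 60 = 86° 38.41680′
Longitude is negative → W; |value| = 73.915700
Lon: 73° + 0.915700 × 60 = 73° 54.94200′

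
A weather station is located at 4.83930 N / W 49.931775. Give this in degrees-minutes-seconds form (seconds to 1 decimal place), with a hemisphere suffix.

4°50′21.5″ N, 49°55′54.4″ W

Lat: whole degrees 4; 50.35800′ → 50′ and 21.480″
Longitude: whole degrees 49; 55.90650′ → 55′ and 54.390″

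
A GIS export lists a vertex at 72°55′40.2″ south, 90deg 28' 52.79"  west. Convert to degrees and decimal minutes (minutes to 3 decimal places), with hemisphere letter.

72° 55.670′ S, 90° 28.880′ W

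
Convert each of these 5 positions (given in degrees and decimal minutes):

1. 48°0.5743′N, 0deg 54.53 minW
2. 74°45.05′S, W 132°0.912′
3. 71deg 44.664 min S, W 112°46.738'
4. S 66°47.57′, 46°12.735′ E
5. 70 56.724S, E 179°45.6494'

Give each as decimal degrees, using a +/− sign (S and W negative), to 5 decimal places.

1. 48.00957, -0.90883
2. -74.75083, -132.01520
3. -71.74440, -112.77897
4. -66.79283, 46.21225
5. -70.94540, 179.76082

Point 1:
  Lat: 48 + 0.5743/60 = 48.009572
  N → positive
  Longitude: 54.53′ = 0.908833°; total 0.908833
  hemisphere W, so the sign is −
Point 2:
  Lat: 45.05′ = 0.750833°; total 74.750833
  S ⇒ negate
  λ: 132 + 0.912/60 = 132.015200
  W ⇒ negate
Point 3:
  φ: 44.664′ = 0.744400°; total 71.744400
  hemisphere S, so the sign is −
  Lon: 46.738′ = 0.778967°; total 112.778967
  W → negative
Point 4:
  φ: 66 + 47.57/60 = 66.792833
  hemisphere S, so the sign is −
  λ: 12.735′ = 0.212250°; total 46.212250
  E → positive
Point 5:
  Lat: 56.724′ = 0.945400°; total 70.945400
  hemisphere S, so the sign is −
  λ: 45.6494′ = 0.760823°; total 179.760823
  E → positive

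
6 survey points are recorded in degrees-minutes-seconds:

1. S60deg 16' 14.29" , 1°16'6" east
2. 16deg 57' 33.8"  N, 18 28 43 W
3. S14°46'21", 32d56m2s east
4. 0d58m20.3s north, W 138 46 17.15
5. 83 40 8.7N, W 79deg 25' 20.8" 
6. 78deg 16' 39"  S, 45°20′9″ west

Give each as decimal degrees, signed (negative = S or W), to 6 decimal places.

1. -60.270636, 1.268333
2. 16.959389, -18.478611
3. -14.772500, 32.933889
4. 0.972306, -138.771431
5. 83.669083, -79.422444
6. -78.277500, -45.335833

Point 1:
  φ: 60° + 16/60 + 14.29/3600 = 60 + 0.266667 + 0.003969 = 60.2706361
  S ⇒ negate
  λ: 16′ + 6″ = 16.10000′; 1 + 16.10000/60 = 1.2683333
  E ⇒ keep positive
Point 2:
  φ: 57′ + 33.8″ = 57.56333′; 16 + 57.56333/60 = 16.9593889
  N → positive
  Lon: 18° + 28/60 + 43/3600 = 18 + 0.466667 + 0.011944 = 18.4786111
  hemisphere W, so the sign is −
Point 3:
  φ: 14° + 46/60 + 21/3600 = 14 + 0.766667 + 0.005833 = 14.7725000
  hemisphere S, so the sign is −
  Longitude: 32° + 56/60 + 2/3600 = 32 + 0.933333 + 0.000556 = 32.9338889
  E → positive
Point 4:
  Lat: 0° + 58/60 + 20.3/3600 = 0 + 0.966667 + 0.005639 = 0.9723056
  N → positive
  Lon: 46′ + 17.15″ = 46.28583′; 138 + 46.28583/60 = 138.7714306
  W → negative
Point 5:
  Latitude: 40′ + 8.7″ = 40.14500′; 83 + 40.14500/60 = 83.6690833
  N → positive
  Longitude: 25′ + 20.8″ = 25.34667′; 79 + 25.34667/60 = 79.4224444
  W → negative
Point 6:
  Latitude: 16′ + 39″ = 16.65000′; 78 + 16.65000/60 = 78.2775000
  S → negative
  λ: 45° + 20/60 + 9/3600 = 45 + 0.333333 + 0.002500 = 45.3358333
  W ⇒ negate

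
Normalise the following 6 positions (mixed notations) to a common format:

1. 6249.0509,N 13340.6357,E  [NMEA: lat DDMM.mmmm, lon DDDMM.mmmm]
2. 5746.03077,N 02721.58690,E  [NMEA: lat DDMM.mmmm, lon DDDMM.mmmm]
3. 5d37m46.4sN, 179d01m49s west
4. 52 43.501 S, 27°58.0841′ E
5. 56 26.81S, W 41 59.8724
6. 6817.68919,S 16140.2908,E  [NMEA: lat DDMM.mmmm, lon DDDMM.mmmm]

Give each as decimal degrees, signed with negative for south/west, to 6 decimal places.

1. 62.817515, 133.677262
2. 57.767180, 27.359782
3. 5.629556, -179.030278
4. -52.725017, 27.968068
5. -56.446833, -41.997873
6. -68.294820, 161.671513

Point 1:
  Lat: degrees = first 2 digits = 62, minutes = 49.0509; 62 + 49.0509/60 = 62.8175150
  N ⇒ keep positive
  Longitude: degrees = first 3 digits = 133, minutes = 40.6357; 133 + 40.6357/60 = 133.6772617
  E ⇒ keep positive
Point 2:
  Latitude: degrees = first 2 digits = 57, minutes = 46.03077; 57 + 46.03077/60 = 57.7671795
  N → positive
  λ: split at 3 digits → 027° and 21.5869′; 27 + 21.5869/60 = 27.3597817
  E → positive
Point 3:
  φ: 5° + 37/60 + 46.4/3600 = 5 + 0.616667 + 0.012889 = 5.6295556
  N ⇒ keep positive
  Longitude: 179° + 1/60 + 49/3600 = 179 + 0.016667 + 0.013611 = 179.0302778
  W ⇒ negate
Point 4:
  Latitude: 43.501′ = 0.725017°; total 52.7250167
  S → negative
  λ: 27 + 58.0841/60 = 27.9680683
  E ⇒ keep positive
Point 5:
  Lat: 56 + 26.81/60 = 56.4468333
  S ⇒ negate
  Longitude: 41 + 59.8724/60 = 41.9978733
  hemisphere W, so the sign is −
Point 6:
  φ: split at 2 digits → 68° and 17.68919′; 68 + 17.68919/60 = 68.2948198
  hemisphere S, so the sign is −
  λ: split at 3 digits → 161° and 40.2908′; 161 + 40.2908/60 = 161.6715133
  E ⇒ keep positive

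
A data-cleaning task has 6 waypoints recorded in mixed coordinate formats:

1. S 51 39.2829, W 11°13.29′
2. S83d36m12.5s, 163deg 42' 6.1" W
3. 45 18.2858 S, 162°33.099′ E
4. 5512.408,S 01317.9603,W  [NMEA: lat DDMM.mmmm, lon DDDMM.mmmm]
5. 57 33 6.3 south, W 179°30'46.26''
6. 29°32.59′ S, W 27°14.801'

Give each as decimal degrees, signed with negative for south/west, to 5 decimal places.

1. -51.65472, -11.22150
2. -83.60347, -163.70169
3. -45.30476, 162.55165
4. -55.20680, -13.29934
5. -57.55175, -179.51285
6. -29.54317, -27.24668

Point 1:
  Latitude: 51 + 39.2829/60 = 51.654715
  S → negative
  λ: 11 + 13.29/60 = 11.221500
  W ⇒ negate
Point 2:
  Lat: 83° + 36/60 + 12.5/3600 = 83 + 0.600000 + 0.003472 = 83.603472
  S → negative
  Longitude: 163 + 42/60 + 6.1/3600 = 163.701694
  W → negative
Point 3:
  Lat: 18.2858′ = 0.304763°; total 45.304763
  S → negative
  Lon: 162 + 33.099/60 = 162.551650
  E → positive
Point 4:
  Lat: degrees = first 2 digits = 55, minutes = 12.408; 55 + 12.408/60 = 55.206800
  S ⇒ negate
  λ: split at 3 digits → 013° and 17.9603′; 13 + 17.9603/60 = 13.299338
  W ⇒ negate
Point 5:
  φ: 57° + 33/60 + 6.3/3600 = 57 + 0.550000 + 0.001750 = 57.551750
  S → negative
  λ: 179 + 30/60 + 46.26/3600 = 179.512850
  W → negative
Point 6:
  Latitude: 29 + 32.59/60 = 29.543167
  S → negative
  Lon: 14.801′ = 0.246683°; total 27.246683
  W ⇒ negate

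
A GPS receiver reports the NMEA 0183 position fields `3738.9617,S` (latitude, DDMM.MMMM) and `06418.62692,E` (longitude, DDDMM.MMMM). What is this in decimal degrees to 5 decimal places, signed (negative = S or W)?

-37.64936, 64.31045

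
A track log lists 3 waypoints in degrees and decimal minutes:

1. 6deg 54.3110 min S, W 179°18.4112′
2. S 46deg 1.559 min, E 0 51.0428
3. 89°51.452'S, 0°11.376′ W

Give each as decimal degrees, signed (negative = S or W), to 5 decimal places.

Point 1:
  Latitude: 54.311′ = 0.905183°; total 6.905183
  S → negative
  Lon: 179 + 18.4112/60 = 179.306853
  hemisphere W, so the sign is −
Point 2:
  φ: 1.559′ = 0.025983°; total 46.025983
  S ⇒ negate
  λ: 0 + 51.0428/60 = 0.850713
  E ⇒ keep positive
Point 3:
  Latitude: 89 + 51.452/60 = 89.857533
  hemisphere S, so the sign is −
  λ: 0 + 11.376/60 = 0.189600
  hemisphere W, so the sign is −

1. -6.90518, -179.30685
2. -46.02598, 0.85071
3. -89.85753, -0.18960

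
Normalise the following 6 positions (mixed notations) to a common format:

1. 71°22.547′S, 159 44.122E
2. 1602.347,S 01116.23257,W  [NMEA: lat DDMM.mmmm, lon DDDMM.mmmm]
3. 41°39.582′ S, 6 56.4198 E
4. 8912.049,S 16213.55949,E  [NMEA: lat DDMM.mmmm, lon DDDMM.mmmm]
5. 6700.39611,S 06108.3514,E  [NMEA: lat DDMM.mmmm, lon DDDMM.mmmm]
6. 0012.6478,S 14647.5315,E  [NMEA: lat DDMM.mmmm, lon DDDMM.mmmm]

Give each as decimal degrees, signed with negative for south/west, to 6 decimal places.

Point 1:
  Lat: 71 + 22.547/60 = 71.3757833
  S ⇒ negate
  Longitude: 159 + 44.122/60 = 159.7353667
  E → positive
Point 2:
  Latitude: degrees = first 2 digits = 16, minutes = 2.347; 16 + 2.347/60 = 16.0391167
  S ⇒ negate
  Longitude: split at 3 digits → 011° and 16.23257′; 11 + 16.23257/60 = 11.2705428
  W ⇒ negate
Point 3:
  Latitude: 41 + 39.582/60 = 41.6597000
  S ⇒ negate
  Lon: 6 + 56.4198/60 = 6.9403300
  E → positive
Point 4:
  Lat: degrees = first 2 digits = 89, minutes = 12.049; 89 + 12.049/60 = 89.2008167
  hemisphere S, so the sign is −
  λ: split at 3 digits → 162° and 13.55949′; 162 + 13.55949/60 = 162.2259915
  E ⇒ keep positive
Point 5:
  Latitude: degrees = first 2 digits = 67, minutes = 0.39611; 67 + 0.39611/60 = 67.0066018
  hemisphere S, so the sign is −
  Longitude: split at 3 digits → 061° and 8.3514′; 61 + 8.3514/60 = 61.1391900
  E → positive
Point 6:
  Latitude: degrees = first 2 digits = 0, minutes = 12.6478; 0 + 12.6478/60 = 0.2107967
  S ⇒ negate
  Lon: split at 3 digits → 146° and 47.5315′; 146 + 47.5315/60 = 146.7921917
  E → positive

1. -71.375783, 159.735367
2. -16.039117, -11.270543
3. -41.659700, 6.940330
4. -89.200817, 162.225992
5. -67.006602, 61.139190
6. -0.210797, 146.792192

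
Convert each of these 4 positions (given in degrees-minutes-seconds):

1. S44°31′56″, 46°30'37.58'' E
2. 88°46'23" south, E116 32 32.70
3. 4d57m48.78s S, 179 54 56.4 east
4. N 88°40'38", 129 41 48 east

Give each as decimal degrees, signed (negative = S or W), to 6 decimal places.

1. -44.532222, 46.510439
2. -88.773056, 116.542417
3. -4.963550, 179.915667
4. 88.677222, 129.696667

Point 1:
  Latitude: 31′ + 56″ = 31.93333′; 44 + 31.93333/60 = 44.5322222
  hemisphere S, so the sign is −
  Longitude: 46 + 30/60 + 37.58/3600 = 46.5104389
  E → positive
Point 2:
  Lat: 88° + 46/60 + 23/3600 = 88 + 0.766667 + 0.006389 = 88.7730556
  S → negative
  Longitude: 116° + 32/60 + 32.7/3600 = 116 + 0.533333 + 0.009083 = 116.5424167
  E → positive
Point 3:
  Latitude: 4 + 57/60 + 48.78/3600 = 4.9635500
  S → negative
  λ: 179 + 54/60 + 56.4/3600 = 179.9156667
  E ⇒ keep positive
Point 4:
  φ: 40′ + 38″ = 40.63333′; 88 + 40.63333/60 = 88.6772222
  N ⇒ keep positive
  Longitude: 41′ + 48″ = 41.80000′; 129 + 41.80000/60 = 129.6966667
  E ⇒ keep positive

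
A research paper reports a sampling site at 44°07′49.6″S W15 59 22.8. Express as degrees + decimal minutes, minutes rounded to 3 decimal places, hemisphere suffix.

φ: seconds/60 = 0.82667; minutes = 7 + 0.82667 = 7.82667
λ: 59 + 22.8/60 = 59.38000′

44° 7.827′ S, 15° 59.380′ W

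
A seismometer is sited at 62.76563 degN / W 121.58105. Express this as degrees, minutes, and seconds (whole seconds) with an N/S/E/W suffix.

62°45′56″ N, 121°34′52″ W

Lat: whole degrees 62; 45.93780′ → 45′ and 56.27″
Lon: 0.581050 × 60 = 34.86300′ → 34′, remainder × 60 = 51.78″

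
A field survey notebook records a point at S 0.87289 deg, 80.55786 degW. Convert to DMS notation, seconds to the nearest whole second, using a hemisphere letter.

0°52′22″ S, 80°33′28″ W

Latitude: whole degrees 0; 52.37340′ → 52′ and 22.40″
Lon: whole degrees 80; 33.47160′ → 33′ and 28.30″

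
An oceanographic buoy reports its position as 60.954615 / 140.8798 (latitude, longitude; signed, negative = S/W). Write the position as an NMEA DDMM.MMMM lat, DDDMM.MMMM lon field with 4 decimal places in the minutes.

Latitude: minutes = (60.954615 − 60) × 60 = 57.276900
λ: 140° + 0.879800 × 60 = 140° 52.788000′

6057.2769,N / 14052.7880,E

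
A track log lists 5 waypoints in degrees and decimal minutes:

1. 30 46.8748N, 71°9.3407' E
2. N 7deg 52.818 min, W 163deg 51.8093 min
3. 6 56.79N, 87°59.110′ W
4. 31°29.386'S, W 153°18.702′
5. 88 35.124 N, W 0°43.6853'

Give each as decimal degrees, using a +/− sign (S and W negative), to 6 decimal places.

Point 1:
  Lat: 30 + 46.8748/60 = 30.7812467
  N ⇒ keep positive
  λ: 71 + 9.3407/60 = 71.1556783
  E ⇒ keep positive
Point 2:
  Lat: 7 + 52.818/60 = 7.8803000
  N → positive
  Longitude: 51.8093′ = 0.863488°; total 163.8634883
  W → negative
Point 3:
  φ: 6 + 56.79/60 = 6.9465000
  N → positive
  Longitude: 59.11′ = 0.985167°; total 87.9851667
  hemisphere W, so the sign is −
Point 4:
  Latitude: 31 + 29.386/60 = 31.4897667
  S ⇒ negate
  Lon: 153 + 18.702/60 = 153.3117000
  W → negative
Point 5:
  Lat: 35.124′ = 0.585400°; total 88.5854000
  N → positive
  Lon: 43.6853′ = 0.728088°; total 0.7280883
  hemisphere W, so the sign is −

1. 30.781247, 71.155678
2. 7.880300, -163.863488
3. 6.946500, -87.985167
4. -31.489767, -153.311700
5. 88.585400, -0.728088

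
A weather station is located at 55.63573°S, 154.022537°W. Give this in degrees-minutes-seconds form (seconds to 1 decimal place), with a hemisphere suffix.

55°38′8.6″ S, 154°01′21.1″ W

Lat: 0.635730 × 60 = 38.14380′ → 38′, remainder × 60 = 8.628″
λ: 0.022537 × 60 = 1.35222′ → 1′, remainder × 60 = 21.133″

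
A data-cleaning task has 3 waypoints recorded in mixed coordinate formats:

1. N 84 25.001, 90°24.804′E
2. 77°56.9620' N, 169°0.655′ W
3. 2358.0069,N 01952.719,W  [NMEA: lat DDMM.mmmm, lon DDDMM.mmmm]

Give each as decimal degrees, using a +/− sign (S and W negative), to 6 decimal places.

1. 84.416683, 90.413400
2. 77.949367, -169.010917
3. 23.966782, -19.878650

Point 1:
  Lat: 84 + 25.001/60 = 84.4166833
  N ⇒ keep positive
  Longitude: 90 + 24.804/60 = 90.4134000
  E ⇒ keep positive
Point 2:
  φ: 56.962′ = 0.949367°; total 77.9493667
  N → positive
  Longitude: 0.655′ = 0.010917°; total 169.0109167
  hemisphere W, so the sign is −
Point 3:
  φ: split at 2 digits → 23° and 58.0069′; 23 + 58.0069/60 = 23.9667817
  N → positive
  Longitude: degrees = first 3 digits = 19, minutes = 52.719; 19 + 52.719/60 = 19.8786500
  W → negative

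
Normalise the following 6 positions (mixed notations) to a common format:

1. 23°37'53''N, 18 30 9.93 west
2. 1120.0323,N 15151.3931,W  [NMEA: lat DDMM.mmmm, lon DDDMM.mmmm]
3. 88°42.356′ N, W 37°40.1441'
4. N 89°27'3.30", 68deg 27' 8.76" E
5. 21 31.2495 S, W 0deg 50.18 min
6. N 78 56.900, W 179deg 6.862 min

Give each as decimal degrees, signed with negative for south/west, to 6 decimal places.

1. 23.631389, -18.502758
2. 11.333872, -151.856552
3. 88.705933, -37.669068
4. 89.450917, 68.452433
5. -21.520825, -0.836333
6. 78.948333, -179.114367

Point 1:
  φ: 37′ + 53″ = 37.88333′; 23 + 37.88333/60 = 23.6313889
  N → positive
  Lon: 18 + 30/60 + 9.93/3600 = 18.5027583
  W ⇒ negate
Point 2:
  Lat: degrees = first 2 digits = 11, minutes = 20.0323; 11 + 20.0323/60 = 11.3338717
  N ⇒ keep positive
  Lon: degrees = first 3 digits = 151, minutes = 51.3931; 151 + 51.3931/60 = 151.8565517
  W → negative
Point 3:
  Lat: 88 + 42.356/60 = 88.7059333
  N ⇒ keep positive
  Lon: 37 + 40.1441/60 = 37.6690683
  W ⇒ negate
Point 4:
  Latitude: 89° + 27/60 + 3.3/3600 = 89 + 0.450000 + 0.000917 = 89.4509167
  N → positive
  Lon: 68° + 27/60 + 8.76/3600 = 68 + 0.450000 + 0.002433 = 68.4524333
  E → positive
Point 5:
  Latitude: 21 + 31.2495/60 = 21.5208250
  S ⇒ negate
  λ: 0 + 50.18/60 = 0.8363333
  hemisphere W, so the sign is −
Point 6:
  Lat: 56.9′ = 0.948333°; total 78.9483333
  N ⇒ keep positive
  λ: 6.862′ = 0.114367°; total 179.1143667
  W ⇒ negate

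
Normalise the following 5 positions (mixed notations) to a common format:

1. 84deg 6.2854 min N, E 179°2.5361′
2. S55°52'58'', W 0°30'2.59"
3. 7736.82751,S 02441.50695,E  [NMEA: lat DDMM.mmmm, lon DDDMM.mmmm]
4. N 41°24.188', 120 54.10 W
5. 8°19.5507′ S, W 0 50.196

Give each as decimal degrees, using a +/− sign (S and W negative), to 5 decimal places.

1. 84.10476, 179.04227
2. -55.88278, -0.50072
3. -77.61379, 24.69178
4. 41.40313, -120.90167
5. -8.32585, -0.83660

Point 1:
  φ: 6.2854′ = 0.104757°; total 84.104757
  N ⇒ keep positive
  Longitude: 2.5361′ = 0.042268°; total 179.042268
  E → positive
Point 2:
  φ: 52′ + 58″ = 52.96667′; 55 + 52.96667/60 = 55.882778
  S → negative
  λ: 0 + 30/60 + 2.59/3600 = 0.500719
  W → negative
Point 3:
  Lat: split at 2 digits → 77° and 36.82751′; 77 + 36.82751/60 = 77.613792
  hemisphere S, so the sign is −
  λ: split at 3 digits → 024° and 41.50695′; 24 + 41.50695/60 = 24.691783
  E → positive
Point 4:
  φ: 24.188′ = 0.403133°; total 41.403133
  N ⇒ keep positive
  Longitude: 120 + 54.1/60 = 120.901667
  W → negative
Point 5:
  φ: 8 + 19.5507/60 = 8.325845
  hemisphere S, so the sign is −
  Lon: 50.196′ = 0.836600°; total 0.836600
  W → negative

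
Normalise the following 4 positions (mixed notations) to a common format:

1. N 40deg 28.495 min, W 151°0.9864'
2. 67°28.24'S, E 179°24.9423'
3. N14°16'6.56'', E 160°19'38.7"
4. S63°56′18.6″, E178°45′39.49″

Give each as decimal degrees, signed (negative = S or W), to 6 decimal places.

Point 1:
  Latitude: 28.495′ = 0.474917°; total 40.4749167
  N → positive
  λ: 0.9864′ = 0.016440°; total 151.0164400
  W → negative
Point 2:
  Lat: 28.24′ = 0.470667°; total 67.4706667
  S ⇒ negate
  λ: 24.9423′ = 0.415705°; total 179.4157050
  E → positive
Point 3:
  Lat: 14 + 16/60 + 6.56/3600 = 14.2684889
  N → positive
  λ: 19′ + 38.7″ = 19.64500′; 160 + 19.64500/60 = 160.3274167
  E → positive
Point 4:
  Lat: 56′ + 18.6″ = 56.31000′; 63 + 56.31000/60 = 63.9385000
  S ⇒ negate
  λ: 178 + 45/60 + 39.49/3600 = 178.7609694
  E ⇒ keep positive

1. 40.474917, -151.016440
2. -67.470667, 179.415705
3. 14.268489, 160.327417
4. -63.938500, 178.760969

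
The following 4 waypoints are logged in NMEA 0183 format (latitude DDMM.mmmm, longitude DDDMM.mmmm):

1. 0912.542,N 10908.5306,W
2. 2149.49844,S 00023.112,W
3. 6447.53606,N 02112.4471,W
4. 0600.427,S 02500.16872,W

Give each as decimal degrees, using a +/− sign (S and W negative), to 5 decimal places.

1. 9.20903, -109.14218
2. -21.82497, -0.38520
3. 64.79227, -21.20745
4. -6.00712, -25.00281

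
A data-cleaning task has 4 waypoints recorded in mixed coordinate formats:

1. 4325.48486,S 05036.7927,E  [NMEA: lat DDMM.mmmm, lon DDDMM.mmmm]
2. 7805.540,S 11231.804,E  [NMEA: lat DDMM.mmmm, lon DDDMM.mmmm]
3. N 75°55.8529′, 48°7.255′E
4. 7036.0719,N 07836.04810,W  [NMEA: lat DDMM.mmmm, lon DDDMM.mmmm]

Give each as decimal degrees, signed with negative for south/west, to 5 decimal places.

1. -43.42475, 50.61321
2. -78.09233, 112.53007
3. 75.93088, 48.12092
4. 70.60120, -78.60080

Point 1:
  φ: split at 2 digits → 43° and 25.48486′; 43 + 25.48486/60 = 43.424748
  hemisphere S, so the sign is −
  λ: split at 3 digits → 050° and 36.7927′; 50 + 36.7927/60 = 50.613212
  E ⇒ keep positive
Point 2:
  Lat: split at 2 digits → 78° and 5.54′; 78 + 5.54/60 = 78.092333
  S ⇒ negate
  Longitude: split at 3 digits → 112° and 31.804′; 112 + 31.804/60 = 112.530067
  E → positive
Point 3:
  φ: 75 + 55.8529/60 = 75.930882
  N → positive
  λ: 7.255′ = 0.120917°; total 48.120917
  E → positive
Point 4:
  Lat: split at 2 digits → 70° and 36.0719′; 70 + 36.0719/60 = 70.601198
  N → positive
  Longitude: split at 3 digits → 078° and 36.0481′; 78 + 36.0481/60 = 78.600802
  W → negative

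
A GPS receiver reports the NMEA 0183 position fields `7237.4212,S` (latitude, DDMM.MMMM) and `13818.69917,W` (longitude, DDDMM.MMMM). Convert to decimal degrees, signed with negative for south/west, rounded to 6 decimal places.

φ: split at 2 digits → 72° and 37.4212′; 72 + 37.4212/60 = 72.6236867
hemisphere S, so the sign is −
Lon: split at 3 digits → 138° and 18.69917′; 138 + 18.69917/60 = 138.3116528
W → negative

-72.623687, -138.311653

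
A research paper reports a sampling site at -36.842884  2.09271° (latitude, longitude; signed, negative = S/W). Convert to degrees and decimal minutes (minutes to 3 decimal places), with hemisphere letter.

36° 50.573′ S, 2° 5.563′ E

Latitude is negative → S; |value| = 36.842884
Lat: minutes = (36.842884 − 36) × 60 = 50.57304
Lon: 2° + 0.092710 × 60 = 2° 5.56260′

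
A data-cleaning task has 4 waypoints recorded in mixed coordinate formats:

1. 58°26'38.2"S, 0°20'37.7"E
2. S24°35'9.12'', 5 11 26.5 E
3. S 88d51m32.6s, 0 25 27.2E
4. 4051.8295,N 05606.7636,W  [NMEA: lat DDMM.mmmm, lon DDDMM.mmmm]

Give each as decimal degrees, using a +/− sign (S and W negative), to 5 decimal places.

Point 1:
  Lat: 58 + 26/60 + 38.2/3600 = 58.443944
  S ⇒ negate
  Longitude: 20′ + 37.7″ = 20.62833′; 0 + 20.62833/60 = 0.343806
  E → positive
Point 2:
  Lat: 24° + 35/60 + 9.12/3600 = 24 + 0.583333 + 0.002533 = 24.585867
  S ⇒ negate
  Longitude: 5° + 11/60 + 26.5/3600 = 5 + 0.183333 + 0.007361 = 5.190694
  E → positive
Point 3:
  φ: 88° + 51/60 + 32.6/3600 = 88 + 0.850000 + 0.009056 = 88.859056
  S ⇒ negate
  Lon: 0 + 25/60 + 27.2/3600 = 0.424222
  E → positive
Point 4:
  φ: degrees = first 2 digits = 40, minutes = 51.8295; 40 + 51.8295/60 = 40.863825
  N → positive
  Longitude: split at 3 digits → 056° and 6.7636′; 56 + 6.7636/60 = 56.112727
  W ⇒ negate

1. -58.44394, 0.34381
2. -24.58587, 5.19069
3. -88.85906, 0.42422
4. 40.86383, -56.11273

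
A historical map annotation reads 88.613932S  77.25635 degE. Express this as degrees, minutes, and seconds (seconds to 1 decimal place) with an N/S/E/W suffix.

φ: whole degrees 88; 36.83592′ → 36′ and 50.155″
λ: whole degrees 77; 15.38100′ → 15′ and 22.860″

88°36′50.2″ S, 77°15′22.9″ E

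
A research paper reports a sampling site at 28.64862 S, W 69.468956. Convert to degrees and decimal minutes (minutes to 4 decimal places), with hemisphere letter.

φ: 28° + 0.648620 × 60 = 28° 38.917200′
λ: 69° + 0.468956 × 60 = 69° 28.137360′

28° 38.9172′ S, 69° 28.1374′ W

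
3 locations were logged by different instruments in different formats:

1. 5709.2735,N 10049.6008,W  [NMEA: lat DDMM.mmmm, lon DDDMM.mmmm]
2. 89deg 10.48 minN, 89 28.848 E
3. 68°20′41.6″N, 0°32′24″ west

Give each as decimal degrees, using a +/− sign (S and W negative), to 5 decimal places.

1. 57.15456, -100.82668
2. 89.17467, 89.48080
3. 68.34489, -0.54000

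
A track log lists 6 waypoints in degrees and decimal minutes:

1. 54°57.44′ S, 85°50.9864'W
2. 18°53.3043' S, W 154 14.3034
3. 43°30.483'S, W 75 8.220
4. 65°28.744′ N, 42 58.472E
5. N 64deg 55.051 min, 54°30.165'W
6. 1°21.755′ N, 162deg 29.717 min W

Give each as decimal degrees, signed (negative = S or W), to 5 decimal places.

1. -54.95733, -85.84977
2. -18.88841, -154.23839
3. -43.50805, -75.13700
4. 65.47907, 42.97453
5. 64.91752, -54.50275
6. 1.36258, -162.49528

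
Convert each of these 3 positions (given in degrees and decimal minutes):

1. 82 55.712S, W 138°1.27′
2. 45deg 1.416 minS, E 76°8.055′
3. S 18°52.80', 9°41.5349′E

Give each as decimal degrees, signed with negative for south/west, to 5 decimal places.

Point 1:
  φ: 82 + 55.712/60 = 82.928533
  S ⇒ negate
  Longitude: 138 + 1.27/60 = 138.021167
  W ⇒ negate
Point 2:
  Latitude: 1.416′ = 0.023600°; total 45.023600
  S ⇒ negate
  Lon: 8.055′ = 0.134250°; total 76.134250
  E ⇒ keep positive
Point 3:
  φ: 52.8′ = 0.880000°; total 18.880000
  S → negative
  Lon: 9 + 41.5349/60 = 9.692248
  E ⇒ keep positive

1. -82.92853, -138.02117
2. -45.02360, 76.13425
3. -18.88000, 9.69225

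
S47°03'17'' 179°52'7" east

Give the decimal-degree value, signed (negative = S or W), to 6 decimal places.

Latitude: 47° + 3/60 + 17/3600 = 47 + 0.050000 + 0.004722 = 47.0547222
S ⇒ negate
Longitude: 179 + 52/60 + 7/3600 = 179.8686111
E → positive

-47.054722, 179.868611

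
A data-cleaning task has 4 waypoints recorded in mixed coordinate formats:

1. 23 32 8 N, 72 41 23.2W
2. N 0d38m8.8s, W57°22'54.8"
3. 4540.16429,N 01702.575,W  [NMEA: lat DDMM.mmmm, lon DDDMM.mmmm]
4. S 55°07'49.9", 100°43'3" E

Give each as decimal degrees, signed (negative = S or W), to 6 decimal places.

1. 23.535556, -72.689778
2. 0.635778, -57.381889
3. 45.669405, -17.042917
4. -55.130528, 100.717500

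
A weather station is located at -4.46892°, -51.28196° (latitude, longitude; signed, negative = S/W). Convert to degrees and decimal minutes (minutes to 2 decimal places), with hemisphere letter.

Latitude is negative → S; |value| = 4.468920
φ: minutes = (4.468920 − 4) × 60 = 28.1352
Longitude is negative → W; |value| = 51.281960
Lon: fractional part 0.281960 → 16.9176 minutes

4° 28.14′ S, 51° 16.92′ W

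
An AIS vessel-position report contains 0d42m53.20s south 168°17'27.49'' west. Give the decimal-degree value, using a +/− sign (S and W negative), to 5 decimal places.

-0.71478, -168.29097

Lat: 0° + 42/60 + 53.2/3600 = 0 + 0.700000 + 0.014778 = 0.714778
hemisphere S, so the sign is −
Longitude: 168 + 17/60 + 27.49/3600 = 168.290969
hemisphere W, so the sign is −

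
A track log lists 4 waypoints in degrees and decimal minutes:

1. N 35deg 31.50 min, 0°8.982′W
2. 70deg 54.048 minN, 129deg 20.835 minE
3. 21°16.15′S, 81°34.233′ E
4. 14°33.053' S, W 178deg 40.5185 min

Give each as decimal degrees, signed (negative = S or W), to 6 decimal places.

1. 35.525000, -0.149700
2. 70.900800, 129.347250
3. -21.269167, 81.570550
4. -14.550883, -178.675308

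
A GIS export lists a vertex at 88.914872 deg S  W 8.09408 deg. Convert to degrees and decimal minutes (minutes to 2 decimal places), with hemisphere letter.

88° 54.89′ S, 8° 5.64′ W

Lat: minutes = (88.914872 − 88) × 60 = 54.8923
λ: fractional part 0.094080 → 5.6448 minutes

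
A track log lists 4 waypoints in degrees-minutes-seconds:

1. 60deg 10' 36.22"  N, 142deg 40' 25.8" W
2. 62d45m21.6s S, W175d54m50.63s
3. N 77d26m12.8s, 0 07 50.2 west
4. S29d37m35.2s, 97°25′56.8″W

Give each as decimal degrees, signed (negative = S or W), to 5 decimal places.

1. 60.17673, -142.67383
2. -62.75600, -175.91406
3. 77.43689, -0.13061
4. -29.62644, -97.43244

Point 1:
  Lat: 60 + 10/60 + 36.22/3600 = 60.176728
  N ⇒ keep positive
  λ: 40′ + 25.8″ = 40.43000′; 142 + 40.43000/60 = 142.673833
  W → negative
Point 2:
  φ: 62 + 45/60 + 21.6/3600 = 62.756000
  S → negative
  Lon: 175 + 54/60 + 50.63/3600 = 175.914064
  W ⇒ negate
Point 3:
  Lat: 77° + 26/60 + 12.8/3600 = 77 + 0.433333 + 0.003556 = 77.436889
  N ⇒ keep positive
  Longitude: 7′ + 50.2″ = 7.83667′; 0 + 7.83667/60 = 0.130611
  hemisphere W, so the sign is −
Point 4:
  Latitude: 37′ + 35.2″ = 37.58667′; 29 + 37.58667/60 = 29.626444
  S → negative
  λ: 97 + 25/60 + 56.8/3600 = 97.432444
  hemisphere W, so the sign is −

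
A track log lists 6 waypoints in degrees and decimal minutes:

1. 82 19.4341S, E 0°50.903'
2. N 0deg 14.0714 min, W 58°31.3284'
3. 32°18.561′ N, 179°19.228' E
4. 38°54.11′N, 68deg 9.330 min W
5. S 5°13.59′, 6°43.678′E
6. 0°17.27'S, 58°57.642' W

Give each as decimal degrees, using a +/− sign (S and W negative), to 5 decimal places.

1. -82.32390, 0.84838
2. 0.23452, -58.52214
3. 32.30935, 179.32047
4. 38.90183, -68.15550
5. -5.22650, 6.72797
6. -0.28783, -58.96070

Point 1:
  φ: 19.4341′ = 0.323902°; total 82.323902
  S → negative
  λ: 50.903′ = 0.848383°; total 0.848383
  E → positive
Point 2:
  φ: 14.0714′ = 0.234523°; total 0.234523
  N ⇒ keep positive
  Longitude: 31.3284′ = 0.522140°; total 58.522140
  hemisphere W, so the sign is −
Point 3:
  φ: 18.561′ = 0.309350°; total 32.309350
  N ⇒ keep positive
  Longitude: 179 + 19.228/60 = 179.320467
  E → positive
Point 4:
  Lat: 54.11′ = 0.901833°; total 38.901833
  N ⇒ keep positive
  Lon: 68 + 9.33/60 = 68.155500
  W ⇒ negate
Point 5:
  Latitude: 13.59′ = 0.226500°; total 5.226500
  S → negative
  λ: 43.678′ = 0.727967°; total 6.727967
  E → positive
Point 6:
  Latitude: 17.27′ = 0.287833°; total 0.287833
  S → negative
  λ: 58 + 57.642/60 = 58.960700
  hemisphere W, so the sign is −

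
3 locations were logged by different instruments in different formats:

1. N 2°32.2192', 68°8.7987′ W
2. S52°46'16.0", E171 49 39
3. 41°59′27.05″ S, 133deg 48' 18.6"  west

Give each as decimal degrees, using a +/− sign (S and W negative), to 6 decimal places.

1. 2.536987, -68.146645
2. -52.771111, 171.827500
3. -41.990847, -133.805167

Point 1:
  Lat: 32.2192′ = 0.536987°; total 2.5369867
  N → positive
  Longitude: 8.7987′ = 0.146645°; total 68.1466450
  W → negative
Point 2:
  Latitude: 52 + 46/60 + 16/3600 = 52.7711111
  S ⇒ negate
  Longitude: 171 + 49/60 + 39/3600 = 171.8275000
  E → positive
Point 3:
  Lat: 59′ + 27.05″ = 59.45083′; 41 + 59.45083/60 = 41.9908472
  S → negative
  Longitude: 48′ + 18.6″ = 48.31000′; 133 + 48.31000/60 = 133.8051667
  W → negative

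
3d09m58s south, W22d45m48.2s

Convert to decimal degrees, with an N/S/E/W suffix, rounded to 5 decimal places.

Latitude: 3 + 9/60 + 58/3600 = 3.166111
Longitude: 22° + 45/60 + 48.2/3600 = 22 + 0.750000 + 0.013389 = 22.763389

3.16611° S, 22.76339° W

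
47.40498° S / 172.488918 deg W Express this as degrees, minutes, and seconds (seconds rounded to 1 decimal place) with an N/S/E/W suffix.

47°24′17.9″ S, 172°29′20.1″ W

Lat: whole degrees 47; 24.29880′ → 24′ and 17.928″
Longitude: whole degrees 172; 29.33508′ → 29′ and 20.105″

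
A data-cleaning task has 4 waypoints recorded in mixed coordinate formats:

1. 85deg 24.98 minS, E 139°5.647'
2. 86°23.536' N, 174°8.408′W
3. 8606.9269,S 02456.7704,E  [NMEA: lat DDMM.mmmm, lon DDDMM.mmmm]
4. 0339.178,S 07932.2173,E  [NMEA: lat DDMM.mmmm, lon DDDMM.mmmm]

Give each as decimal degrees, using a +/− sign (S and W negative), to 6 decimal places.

Point 1:
  φ: 85 + 24.98/60 = 85.4163333
  S → negative
  λ: 139 + 5.647/60 = 139.0941167
  E → positive
Point 2:
  Latitude: 86 + 23.536/60 = 86.3922667
  N → positive
  Longitude: 174 + 8.408/60 = 174.1401333
  hemisphere W, so the sign is −
Point 3:
  Lat: degrees = first 2 digits = 86, minutes = 6.9269; 86 + 6.9269/60 = 86.1154483
  S ⇒ negate
  λ: degrees = first 3 digits = 24, minutes = 56.7704; 24 + 56.7704/60 = 24.9461733
  E → positive
Point 4:
  φ: split at 2 digits → 03° and 39.178′; 3 + 39.178/60 = 3.6529667
  S ⇒ negate
  Lon: degrees = first 3 digits = 79, minutes = 32.2173; 79 + 32.2173/60 = 79.5369550
  E ⇒ keep positive

1. -85.416333, 139.094117
2. 86.392267, -174.140133
3. -86.115448, 24.946173
4. -3.652967, 79.536955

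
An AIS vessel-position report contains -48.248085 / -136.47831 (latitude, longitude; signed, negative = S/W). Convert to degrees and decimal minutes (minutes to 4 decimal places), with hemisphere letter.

48° 14.8851′ S, 136° 28.6986′ W

Latitude is negative → S; |value| = 48.248085
φ: fractional part 0.248085 → 14.885100 minutes
Longitude is negative → W; |value| = 136.478310
λ: 136° + 0.478310 × 60 = 136° 28.698600′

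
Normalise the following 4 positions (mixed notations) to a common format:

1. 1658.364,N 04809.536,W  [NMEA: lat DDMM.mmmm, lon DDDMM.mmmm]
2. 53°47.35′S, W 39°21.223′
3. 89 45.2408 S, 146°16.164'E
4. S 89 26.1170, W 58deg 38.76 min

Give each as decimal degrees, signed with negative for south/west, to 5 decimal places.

Point 1:
  φ: split at 2 digits → 16° and 58.364′; 16 + 58.364/60 = 16.972733
  N → positive
  Lon: degrees = first 3 digits = 48, minutes = 9.536; 48 + 9.536/60 = 48.158933
  hemisphere W, so the sign is −
Point 2:
  Lat: 47.35′ = 0.789167°; total 53.789167
  S ⇒ negate
  Longitude: 21.223′ = 0.353717°; total 39.353717
  hemisphere W, so the sign is −
Point 3:
  Latitude: 89 + 45.2408/60 = 89.754013
  S → negative
  λ: 16.164′ = 0.269400°; total 146.269400
  E → positive
Point 4:
  Latitude: 89 + 26.117/60 = 89.435283
  hemisphere S, so the sign is −
  Lon: 38.76′ = 0.646000°; total 58.646000
  W ⇒ negate

1. 16.97273, -48.15893
2. -53.78917, -39.35372
3. -89.75401, 146.26940
4. -89.43528, -58.64600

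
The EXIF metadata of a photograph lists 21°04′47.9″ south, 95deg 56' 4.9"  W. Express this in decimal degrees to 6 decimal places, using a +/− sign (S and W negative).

φ: 21° + 4/60 + 47.9/3600 = 21 + 0.066667 + 0.013306 = 21.0799722
S ⇒ negate
Lon: 95 + 56/60 + 4.9/3600 = 95.9346944
hemisphere W, so the sign is −

-21.079972, -95.934694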